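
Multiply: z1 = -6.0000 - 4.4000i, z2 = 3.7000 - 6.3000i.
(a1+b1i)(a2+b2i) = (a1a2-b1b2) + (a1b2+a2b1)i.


Real = -6*3.7 - (-4.4)*(-6.3) = -22.2 - 27.72 = -49.92
Imag = -6*(-6.3) + 3.7*(-4.4) = 37.8 - (16.28) = 21.52

-49.9200 + 21.5200i


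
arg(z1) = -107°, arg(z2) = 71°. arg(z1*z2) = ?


arg(z1*z2) = -107° + 71° = -36°
Normalized to (-180°, 180°]: -36°

-36°


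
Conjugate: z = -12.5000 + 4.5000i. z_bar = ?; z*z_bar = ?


z_bar = -12.5000 - 4.5000i
z*z_bar = (-12.5)^2 + 4.5^2 = 156.25 + 20.25 = 176.5

z_bar = -12.5000 - 4.5000i, z*z_bar = 176.5


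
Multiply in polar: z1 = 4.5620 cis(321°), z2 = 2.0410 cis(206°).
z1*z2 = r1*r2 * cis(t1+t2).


r = 4.5620 * 2.0410 = 9.3110
theta = 321° + 206° = 527° = 167° (mod 360)

9.3110 cis(167°)


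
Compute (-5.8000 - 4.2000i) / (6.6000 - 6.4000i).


Conjugate of z2 = 6.6000 + 6.4000i
Numerator: (-5.8000 - 4.2000i)(6.6000 + 6.4000i) = -11.4000 - 64.8400i
Denominator: 6.6^2 + (-6.4)^2 = 84.52
Result = (-11.4000 - 64.8400i)/84.52

-0.1349 - 0.7672i


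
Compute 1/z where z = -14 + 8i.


|z|^2 = 196+64 = 260
1/z = (-14 - 8i)/260

1/z = -0.0538 - 0.0308i


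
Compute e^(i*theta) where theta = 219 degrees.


cos(219°) = -0.7771
sin(219°) = -0.6293

e^(i*219°) = -0.7771 - 0.6293i


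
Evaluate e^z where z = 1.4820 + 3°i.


e^1.4820 = 4.4017
cos(3°) = 0.99863
sin(3°) = 0.05234
Real = 4.4017*0.99863 = 4.3957
Imag = 4.4017*0.05234 = 0.2304

4.3957 + 0.2304i


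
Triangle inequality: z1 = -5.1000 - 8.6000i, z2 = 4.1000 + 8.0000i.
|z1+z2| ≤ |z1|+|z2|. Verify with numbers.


|z1| = sqrt((-5.1)^2 + (-8.6)^2) = sqrt(99.97) = 9.9985
|z2| = sqrt(4.1^2 + 8^2) = sqrt(80.81) = 8.9894
z1+z2 = -1.0000 - 0.6000i
|z1+z2| = sqrt(1.36) = 1.1662
|z1|+|z2| = 9.9985 + 8.9894 = 18.9879

|z1+z2| = 1.1662 ≤ |z1|+|z2| = 18.9879 (verified)


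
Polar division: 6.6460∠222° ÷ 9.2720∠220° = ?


r = 6.6460 / 9.2720 = 0.7168
theta = 222° - 220° = 2° = 2° (mod 360)

0.7168 cis(2°)


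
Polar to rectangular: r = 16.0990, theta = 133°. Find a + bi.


a = 16.0990*cos(133°) = 16.0990*(-0.682) = -10.9795
b = 16.0990*sin(133°) = 16.0990*0.731354 = 11.7741

-10.9795 + 11.7741i


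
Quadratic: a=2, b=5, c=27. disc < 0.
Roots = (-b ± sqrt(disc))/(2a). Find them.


disc = 5^2 - 4*2*27 = 25 - 216 = -191
sqrt(|disc|) = sqrt(191) = 13.8203
Real part = -5/(2*2) = -1.2500
Imag part = 13.8203/(2*2) = 3.4551

-1.2500 ± 3.4551i


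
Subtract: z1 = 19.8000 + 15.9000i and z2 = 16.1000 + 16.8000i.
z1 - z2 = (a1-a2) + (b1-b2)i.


Real: 19.8 - 16.1 = 3.7
Imag: 15.9 - 16.8 = -0.9

3.7000 - 0.9000i


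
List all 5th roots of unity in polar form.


The 5th roots of unity are cis(360k/5°) for k=0..4
Angle step = 360/5 = 72°
Primitive root: cis(72°)
Primitive root = 0.3090 + 0.9511i

5 roots at angles: 0°, 72°, 144°, 216°, 288°


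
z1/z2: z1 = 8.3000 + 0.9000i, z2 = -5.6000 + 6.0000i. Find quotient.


Conjugate of z2 = -5.6000 - 6.0000i
Numerator: (8.3000 + 0.9000i)(-5.6000 - 6.0000i) = -41.0800 - 54.8400i
Denominator: (-5.6)^2 + 6^2 = 67.36
Result = (-41.0800 - 54.8400i)/67.36

-0.6099 - 0.8141i


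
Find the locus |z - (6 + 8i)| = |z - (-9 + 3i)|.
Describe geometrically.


Equal distances means the locus is the perpendicular bisector of z1 and z2.
Midpoint = ((6+(-9))/2, (8+3)/2) = (-1.5000, 5.5000)

Perpendicular bisector through (-1.5000, 5.5000)


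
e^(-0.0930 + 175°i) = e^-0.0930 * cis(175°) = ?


e^-0.0930 = 0.9112
cos(175°) = -0.9962
sin(175°) = 0.08716
Real = 0.9112*(-0.9962) = -0.9077
Imag = 0.9112*0.08716 = 0.0794

-0.9077 + 0.0794i


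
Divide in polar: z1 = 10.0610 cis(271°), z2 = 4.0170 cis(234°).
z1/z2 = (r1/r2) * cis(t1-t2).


r = 10.0610 / 4.0170 = 2.5046
theta = 271° - 234° = 37° = 37° (mod 360)

2.5046 cis(37°)


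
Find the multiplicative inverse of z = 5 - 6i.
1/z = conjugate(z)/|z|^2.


|z|^2 = 25+36 = 61
1/z = (5 + 6i)/61

1/z = 0.0820 + 0.0984i


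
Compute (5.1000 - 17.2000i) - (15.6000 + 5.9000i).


Real: 5.1 - 15.6 = -10.5
Imag: -17.2 - 5.9 = -23.1

-10.5000 - 23.1000i


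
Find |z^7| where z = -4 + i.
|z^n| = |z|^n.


|z| = sqrt(16+1) = sqrt(17) = 4.1231
|z^7| = |z|^7 = (sqrt(17))^7 = 17^3 * sqrt(17) = 4913*sqrt(17)

|z^7| = 4913*sqrt(17) ≈ 20256.8179


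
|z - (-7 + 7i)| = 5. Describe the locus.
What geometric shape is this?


|z - z0| = r is a circle with center z0 and radius r.
Center = (-7, 7), radius = 5

Circle with center (-7, 7) and radius 5


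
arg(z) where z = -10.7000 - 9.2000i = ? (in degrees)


Re = -10.7, Im = -9.2
arg = atan2(-9.2, -10.7) = -139.3106 degrees

arg(z) = -139.3106 degrees


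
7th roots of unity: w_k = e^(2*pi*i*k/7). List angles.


The 7th roots of unity are cis(360k/7°) for k=0..6
Angle step = 360/7 = 51.4286°
Primitive root: cis(51.4286°)
Primitive root = 0.6235 + 0.7818i

7 roots at angles: 0°, 51.4286°, 102.8571°, 154.2857°, 205.7143°, 257.1429°, 308.5714°


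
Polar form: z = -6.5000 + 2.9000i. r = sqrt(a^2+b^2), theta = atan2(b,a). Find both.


r = sqrt(42.25+8.41) = sqrt(50.66) = 7.1176
theta = atan2(2.9, -6.5) = 155.9558 degrees

r = 7.1176, theta = 155.9558 degrees


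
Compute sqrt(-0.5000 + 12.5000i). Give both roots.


|z| = sqrt(0.25+156.25) = 12.5100
sqrt((|z|+a)/2) = sqrt((12.5100+(-0.5))/2) = sqrt(6.0050) = 2.4505
sqrt((|z|-a)/2) = sqrt((12.5100-(-0.5))/2) = sqrt(6.5050) = 2.5505

±(2.4505 + 2.5505i) i.e. 2.4505 + 2.5505i and -2.4505 - 2.5505i


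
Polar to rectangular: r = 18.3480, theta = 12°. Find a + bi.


a = 18.3480*cos(12°) = 18.3480*0.97815 = 17.9471
b = 18.3480*sin(12°) = 18.3480*0.207912 = 3.8148

17.9471 + 3.8148i


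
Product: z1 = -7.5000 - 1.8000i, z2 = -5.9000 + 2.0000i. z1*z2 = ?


Real = -7.5*(-5.9) - (-1.8)*2 = 44.25 - (-3.6) = 47.85
Imag = -7.5*2 - (5.9)*(-1.8) = -15 + 10.62 = -4.38

47.8500 - 4.3800i


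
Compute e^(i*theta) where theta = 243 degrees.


cos(243°) = -0.4540
sin(243°) = -0.8910

e^(i*243°) = -0.4540 - 0.8910i


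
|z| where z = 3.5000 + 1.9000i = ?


|z| = sqrt(3.5^2 + 1.9^2) = sqrt(12.25 + 3.61) = sqrt(15.86) = 3.9825

|z| = 3.9825


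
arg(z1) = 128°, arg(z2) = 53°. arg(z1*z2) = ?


arg(z1*z2) = 128° + 53° = 181°
Normalized to (-180°, 180°]: -179°

-179°


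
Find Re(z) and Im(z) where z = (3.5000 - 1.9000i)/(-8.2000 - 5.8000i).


Multiply by conjugate: (3.5000 - 1.9000i)(-8.2000 + 5.8000i) / ((-8.2)^2 + (-5.8)^2)
Numerator real = 3.5*(-8.2) - (1.9)*(-5.8) = -17.68
Numerator imag = -1.9*(-8.2) - 3.5*(-5.8) = 35.88
Denominator = 100.88
Re(z) = -17.68/100.88 = -0.1753
Im(z) = 35.88/100.88 = 0.3557

Re(z) = -0.1753, Im(z) = 0.3557


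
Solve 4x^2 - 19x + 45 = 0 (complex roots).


disc = (-19)^2 - 4*4*45 = 361 - 720 = -359
sqrt(|disc|) = sqrt(359) = 18.9473
Real part = 19/(2*4) = 2.3750
Imag part = 18.9473/(2*4) = 2.3684

2.3750 ± 2.3684i


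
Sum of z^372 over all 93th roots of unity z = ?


The roots are w_k = w^k with w = e^(2*pi*i/93), and (w^k)^372 = (w^372)^k.
So S = 1 + u + u^2 + ... + u^(92) with u = w^372.
372 = 4*93 + 0, so 372 is a multiple of 93 and u = (w^93)^4 = 1.
Every one of the 93 terms equals 1: S = 93

S = 93


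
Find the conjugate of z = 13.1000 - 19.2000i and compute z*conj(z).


z_bar = 13.1000 + 19.2000i
z*z_bar = 13.1^2 + (-19.2)^2 = 171.61 + 368.64 = 540.25

z_bar = 13.1000 + 19.2000i, z*z_bar = 540.25


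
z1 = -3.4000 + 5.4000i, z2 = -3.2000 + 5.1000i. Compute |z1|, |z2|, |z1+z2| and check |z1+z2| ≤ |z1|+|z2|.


|z1| = sqrt((-3.4)^2 + 5.4^2) = sqrt(40.72) = 6.3812
|z2| = sqrt((-3.2)^2 + 5.1^2) = sqrt(36.25) = 6.0208
z1+z2 = -6.6000 + 10.5000i
|z1+z2| = sqrt(153.81) = 12.4020
|z1|+|z2| = 6.3812 + 6.0208 = 12.4020

|z1+z2| = 12.4020 ≤ |z1|+|z2| = 12.4020 (verified)


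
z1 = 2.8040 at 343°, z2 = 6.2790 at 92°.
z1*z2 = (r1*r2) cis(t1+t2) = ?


r = 2.8040 * 6.2790 = 17.6063
theta = 343° + 92° = 435° = 75° (mod 360)

17.6063 cis(75°)


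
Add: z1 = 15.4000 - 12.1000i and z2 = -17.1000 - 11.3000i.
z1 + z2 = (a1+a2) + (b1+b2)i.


Real: 15.4 - 17.1 = -1.7
Imag: -12.1 - 11.3 = -23.4

-1.7000 - 23.4000i


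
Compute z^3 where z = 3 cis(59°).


r^3 = 3^3 = 27
n*theta = 3*59° = 177° = 177° (mod 360)
a = 27*cos(177°) = -26.9630
b = 27*sin(177°) = 1.4131

27 cis(177°) = -26.9630 + 1.4131i


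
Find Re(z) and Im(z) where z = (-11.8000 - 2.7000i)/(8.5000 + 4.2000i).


Multiply by conjugate: (-11.8000 - 2.7000i)(8.5000 - 4.2000i) / (8.5^2 + 4.2^2)
Numerator real = -11.8*8.5 - (2.7)*4.2 = -111.64
Numerator imag = -2.7*8.5 - (-11.8)*4.2 = 26.61
Denominator = 89.89
Re(z) = -111.64/89.89 = -1.2420
Im(z) = 26.61/89.89 = 0.2960

Re(z) = -1.2420, Im(z) = 0.2960


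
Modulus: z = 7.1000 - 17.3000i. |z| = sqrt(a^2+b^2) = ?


|z| = sqrt(7.1^2 + (-17.3)^2) = sqrt(50.41 + 299.29) = sqrt(349.7) = 18.7003

|z| = 18.7003


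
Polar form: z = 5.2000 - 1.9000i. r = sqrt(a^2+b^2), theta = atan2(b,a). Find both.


r = sqrt(27.04+3.61) = sqrt(30.65) = 5.5362
theta = atan2(-1.9, 5.2) = -20.0715 degrees

r = 5.5362, theta = -20.0715 degrees


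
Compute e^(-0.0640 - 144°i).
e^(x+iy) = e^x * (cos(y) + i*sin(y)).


e^-0.0640 = 0.9380
cos(-144°) = -0.80902
sin(-144°) = -0.58779
Real = 0.9380*(-0.80902) = -0.7589
Imag = 0.9380*(-0.58779) = -0.5513

-0.7589 - 0.5513i


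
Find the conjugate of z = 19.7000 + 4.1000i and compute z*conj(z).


z_bar = 19.7000 - 4.1000i
z*z_bar = 19.7^2 + 4.1^2 = 388.09 + 16.81 = 404.9

z_bar = 19.7000 - 4.1000i, z*z_bar = 404.9


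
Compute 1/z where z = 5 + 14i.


|z|^2 = 25+196 = 221
1/z = (5 - 14i)/221

1/z = 0.0226 - 0.0633i


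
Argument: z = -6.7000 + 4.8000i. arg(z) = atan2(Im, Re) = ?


Re = -6.7, Im = 4.8
arg = atan2(4.8, -6.7) = 144.3815 degrees

arg(z) = 144.3815 degrees


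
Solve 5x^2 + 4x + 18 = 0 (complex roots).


disc = 4^2 - 4*5*18 = 16 - 360 = -344
sqrt(|disc|) = sqrt(344) = 18.5472
Real part = -4/(2*5) = -0.4000
Imag part = 18.5472/(2*5) = 1.8547

-0.4000 ± 1.8547i


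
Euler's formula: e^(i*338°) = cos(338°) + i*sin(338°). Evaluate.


cos(338°) = 0.9272
sin(338°) = -0.3746

e^(i*338°) = 0.9272 - 0.3746i


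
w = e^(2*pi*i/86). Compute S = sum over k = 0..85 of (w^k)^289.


The roots are w_k = w^k with w = e^(2*pi*i/86), and (w^k)^289 = (w^289)^k.
So S = 1 + u + u^2 + ... + u^(85) with u = w^289.
289 = 3*86 + 31, so 289 is not a multiple of 86: u = (w^86)^3 * w^31 = w^31 ≠ 1 (w is a primitive 86th root), while u^86 = (w^86)^289 = 1.
Geometric series: S = (1 - u^86)/(1 - u) = (1 - 1)/(1 - u) = 0

S = 0


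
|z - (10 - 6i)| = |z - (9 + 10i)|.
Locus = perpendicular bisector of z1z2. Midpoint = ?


Equal distances means the locus is the perpendicular bisector of z1 and z2.
Midpoint = ((10+9)/2, (-6+10)/2) = (9.5000, 2.0000)

Perpendicular bisector through (9.5000, 2.0000)


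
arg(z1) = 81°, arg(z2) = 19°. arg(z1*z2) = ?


arg(z1*z2) = 81° + 19° = 100°
Normalized to (-180°, 180°]: 100°

100°


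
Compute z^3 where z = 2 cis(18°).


r^3 = 2^3 = 8
n*theta = 3*18° = 54° = 54° (mod 360)
a = 8*cos(54°) = 4.7023
b = 8*sin(54°) = 6.4721

8 cis(54°) = 4.7023 + 6.4721i


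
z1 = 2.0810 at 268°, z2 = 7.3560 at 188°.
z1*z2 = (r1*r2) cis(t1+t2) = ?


r = 2.0810 * 7.3560 = 15.3078
theta = 268° + 188° = 456° = 96° (mod 360)

15.3078 cis(96°)


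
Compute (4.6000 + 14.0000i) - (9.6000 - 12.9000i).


Real: 4.6 - 9.6 = -5
Imag: 14 + 12.9 = 26.9

-5.0000 + 26.9000i


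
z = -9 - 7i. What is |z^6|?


|z| = sqrt(81+49) = sqrt(130) = 11.4018
|z^6| = |z|^6 = (sqrt(130))^6 = 130^3 = 2197000

|z^6| = 2197000


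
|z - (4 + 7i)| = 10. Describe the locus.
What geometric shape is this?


|z - z0| = r is a circle with center z0 and radius r.
Center = (4, 7), radius = 10

Circle with center (4, 7) and radius 10


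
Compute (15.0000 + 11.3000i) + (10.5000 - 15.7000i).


Real: 15 + 10.5 = 25.5
Imag: 11.3 - 15.7 = -4.4

25.5000 - 4.4000i


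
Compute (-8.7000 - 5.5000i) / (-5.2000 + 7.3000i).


Conjugate of z2 = -5.2000 - 7.3000i
Numerator: (-8.7000 - 5.5000i)(-5.2000 - 7.3000i) = 5.0900 + 92.1100i
Denominator: (-5.2)^2 + 7.3^2 = 80.33
Result = (5.0900 + 92.1100i)/80.33

0.0634 + 1.1466i


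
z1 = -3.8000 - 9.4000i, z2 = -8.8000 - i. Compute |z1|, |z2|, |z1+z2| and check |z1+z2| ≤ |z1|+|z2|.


|z1| = sqrt((-3.8)^2 + (-9.4)^2) = sqrt(102.8) = 10.1390
|z2| = sqrt((-8.8)^2 + (-1)^2) = sqrt(78.44) = 8.8566
z1+z2 = -12.6000 - 10.4000i
|z1+z2| = sqrt(266.92) = 16.3377
|z1|+|z2| = 10.1390 + 8.8566 = 18.9956

|z1+z2| = 16.3377 ≤ |z1|+|z2| = 18.9956 (verified)


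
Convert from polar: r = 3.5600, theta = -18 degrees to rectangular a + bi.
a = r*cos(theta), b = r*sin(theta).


a = 3.5600*cos(-18°) = 3.5600*0.95106 = 3.3858
b = 3.5600*sin(-18°) = 3.5600*(-0.30902) = -1.1001

3.3858 - 1.1001i


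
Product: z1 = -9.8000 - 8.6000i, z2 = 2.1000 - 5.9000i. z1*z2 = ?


Real = -9.8*2.1 - (-8.6)*(-5.9) = -20.58 - 50.74 = -71.32
Imag = -9.8*(-5.9) + 2.1*(-8.6) = 57.82 - (18.06) = 39.76

-71.3200 + 39.7600i


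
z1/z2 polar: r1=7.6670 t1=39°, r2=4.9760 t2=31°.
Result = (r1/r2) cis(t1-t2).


r = 7.6670 / 4.9760 = 1.5408
theta = 39° - 31° = 8° = 8° (mod 360)

1.5408 cis(8°)


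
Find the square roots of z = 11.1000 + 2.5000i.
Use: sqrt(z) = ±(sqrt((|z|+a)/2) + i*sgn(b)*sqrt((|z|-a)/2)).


|z| = sqrt(123.21+6.25) = 11.3780
sqrt((|z|+a)/2) = sqrt((11.3780+11.1)/2) = sqrt(11.2390) = 3.3525
sqrt((|z|-a)/2) = sqrt((11.3780-11.1)/2) = sqrt(0.1390) = 0.3729

±(3.3525 + 0.3729i) i.e. 3.3525 + 0.3729i and -3.3525 - 0.3729i


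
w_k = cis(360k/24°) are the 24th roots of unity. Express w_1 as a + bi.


Angle = 360*1/24 = 15°
a = cos(15°) = 0.9659
b = sin(15°) = 0.2588

0.9659 + 0.2588i


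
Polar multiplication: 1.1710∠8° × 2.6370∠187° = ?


r = 1.1710 * 2.6370 = 3.0879
theta = 8° + 187° = 195° = 195° (mod 360)

3.0879 cis(195°)


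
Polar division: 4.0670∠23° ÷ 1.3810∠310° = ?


r = 4.0670 / 1.3810 = 2.9450
theta = 23° - 310° = -287° = 73° (mod 360)

2.9450 cis(73°)


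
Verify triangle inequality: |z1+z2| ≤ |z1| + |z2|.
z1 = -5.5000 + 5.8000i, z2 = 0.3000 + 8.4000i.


|z1| = sqrt((-5.5)^2 + 5.8^2) = sqrt(63.89) = 7.9931
|z2| = sqrt(0.3^2 + 8.4^2) = sqrt(70.65) = 8.4054
z1+z2 = -5.2000 + 14.2000i
|z1+z2| = sqrt(228.68) = 15.1222
|z1|+|z2| = 7.9931 + 8.4054 = 16.3985

|z1+z2| = 15.1222 ≤ |z1|+|z2| = 16.3985 (verified)


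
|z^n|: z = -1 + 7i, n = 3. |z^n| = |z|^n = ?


|z| = sqrt(1+49) = sqrt(50) = 7.0711
|z^3| = |z|^3 = (sqrt(50))^3 = 50*sqrt(50)

|z^3| = 50*sqrt(50) ≈ 353.5534


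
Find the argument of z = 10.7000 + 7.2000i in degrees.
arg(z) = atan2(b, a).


Re = 10.7, Im = 7.2
arg = atan2(7.2, 10.7) = 33.9365 degrees

arg(z) = 33.9365 degrees


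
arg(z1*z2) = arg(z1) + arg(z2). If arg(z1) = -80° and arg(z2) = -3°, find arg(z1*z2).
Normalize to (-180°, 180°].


arg(z1*z2) = -80° - 3° = -83°
Normalized to (-180°, 180°]: -83°

-83°


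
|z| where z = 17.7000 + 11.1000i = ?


|z| = sqrt(17.7^2 + 11.1^2) = sqrt(313.29 + 123.21) = sqrt(436.5) = 20.8926

|z| = 20.8926


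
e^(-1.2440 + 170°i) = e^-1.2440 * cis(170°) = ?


e^-1.2440 = 0.28823
cos(170°) = -0.98481
sin(170°) = 0.17365
Real = 0.28823*(-0.98481) = -0.2839
Imag = 0.28823*0.17365 = 0.0501

-0.2839 + 0.0501i


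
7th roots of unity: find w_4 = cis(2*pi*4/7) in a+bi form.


Angle = 360*4/7 = 205.7143°
a = cos(205.7143°) = -0.9010
b = sin(205.7143°) = -0.4339

-0.9010 - 0.4339i


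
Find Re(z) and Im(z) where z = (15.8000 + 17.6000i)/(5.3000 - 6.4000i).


Multiply by conjugate: (15.8000 + 17.6000i)(5.3000 + 6.4000i) / (5.3^2 + (-6.4)^2)
Numerator real = 15.8*5.3 + 17.6*(-6.4) = -28.9
Numerator imag = 17.6*5.3 - 15.8*(-6.4) = 194.4
Denominator = 69.05
Re(z) = -28.9/69.05 = -0.4185
Im(z) = 194.4/69.05 = 2.8154

Re(z) = -0.4185, Im(z) = 2.8154


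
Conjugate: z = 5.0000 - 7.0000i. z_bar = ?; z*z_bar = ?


z_bar = 5.0000 + 7.0000i
z*z_bar = 5^2 + (-7)^2 = 25 + 49 = 74

z_bar = 5.0000 + 7.0000i, z*z_bar = 74


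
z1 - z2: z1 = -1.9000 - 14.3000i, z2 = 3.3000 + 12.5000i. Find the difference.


Real: -1.9 - 3.3 = -5.2
Imag: -14.3 - 12.5 = -26.8

-5.2000 - 26.8000i


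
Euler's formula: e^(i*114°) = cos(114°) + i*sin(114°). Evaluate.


cos(114°) = -0.4067
sin(114°) = 0.9135

e^(i*114°) = -0.4067 + 0.9135i


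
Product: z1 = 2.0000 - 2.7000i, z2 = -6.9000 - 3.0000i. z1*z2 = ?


Real = 2*(-6.9) - (-2.7)*(-3) = -13.8 - 8.1 = -21.9
Imag = 2*(-3) - (6.9)*(-2.7) = -6 + 18.63 = 12.63

-21.9000 + 12.6300i


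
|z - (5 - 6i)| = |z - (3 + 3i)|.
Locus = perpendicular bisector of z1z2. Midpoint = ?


Equal distances means the locus is the perpendicular bisector of z1 and z2.
Midpoint = ((5+3)/2, (-6+3)/2) = (4.0000, -1.5000)

Perpendicular bisector through (4.0000, -1.5000)


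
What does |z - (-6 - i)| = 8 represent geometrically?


|z - z0| = r is a circle with center z0 and radius r.
Center = (-6, -1), radius = 8

Circle with center (-6, -1) and radius 8


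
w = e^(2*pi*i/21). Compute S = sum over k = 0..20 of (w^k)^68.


The roots are w_k = w^k with w = e^(2*pi*i/21), and (w^k)^68 = (w^68)^k.
So S = 1 + u + u^2 + ... + u^(20) with u = w^68.
68 = 3*21 + 5, so 68 is not a multiple of 21: u = (w^21)^3 * w^5 = w^5 ≠ 1 (w is a primitive 21th root), while u^21 = (w^21)^68 = 1.
Geometric series: S = (1 - u^21)/(1 - u) = (1 - 1)/(1 - u) = 0

S = 0


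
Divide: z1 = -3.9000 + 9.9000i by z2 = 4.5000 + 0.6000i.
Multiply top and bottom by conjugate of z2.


Conjugate of z2 = 4.5000 - 0.6000i
Numerator: (-3.9000 + 9.9000i)(4.5000 - 0.6000i) = -11.6100 + 46.8900i
Denominator: 4.5^2 + 0.6^2 = 20.61
Result = (-11.6100 + 46.8900i)/20.61

-0.5633 + 2.2751i


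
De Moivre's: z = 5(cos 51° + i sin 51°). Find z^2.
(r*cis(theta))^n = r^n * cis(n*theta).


r^2 = 5^2 = 25
n*theta = 2*51° = 102° = 102° (mod 360)
a = 25*cos(102°) = -5.1978
b = 25*sin(102°) = 24.4537

25 cis(102°) = -5.1978 + 24.4537i


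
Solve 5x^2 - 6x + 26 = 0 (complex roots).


disc = (-6)^2 - 4*5*26 = 36 - 520 = -484
sqrt(|disc|) = sqrt(484) = 22.0000
Real part = 6/(2*5) = 0.6000
Imag part = 22.0000/(2*5) = 2.2000

0.6000 ± 2.2000i


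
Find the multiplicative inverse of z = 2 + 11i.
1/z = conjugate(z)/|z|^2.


|z|^2 = 4+121 = 125
1/z = (2 - 11i)/125

1/z = 0.0160 - 0.0880i


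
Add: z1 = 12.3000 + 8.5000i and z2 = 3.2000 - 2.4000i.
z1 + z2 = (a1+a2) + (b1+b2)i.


Real: 12.3 + 3.2 = 15.5
Imag: 8.5 - 2.4 = 6.1

15.5000 + 6.1000i


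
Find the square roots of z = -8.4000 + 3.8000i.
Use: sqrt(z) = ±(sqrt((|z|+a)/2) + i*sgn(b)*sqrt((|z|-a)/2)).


|z| = sqrt(70.56+14.44) = 9.2195
sqrt((|z|+a)/2) = sqrt((9.2195+(-8.4))/2) = sqrt(0.4098) = 0.6401
sqrt((|z|-a)/2) = sqrt((9.2195-(-8.4))/2) = sqrt(8.8098) = 2.9681

±(0.6401 + 2.9681i) i.e. 0.6401 + 2.9681i and -0.6401 - 2.9681i


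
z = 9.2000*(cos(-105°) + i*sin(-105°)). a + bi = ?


a = 9.2000*cos(-105°) = 9.2000*(-0.25882) = -2.3811
b = 9.2000*sin(-105°) = 9.2000*(-0.965926) = -8.8865

-2.3811 - 8.8865i


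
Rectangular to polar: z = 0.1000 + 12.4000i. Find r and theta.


r = sqrt(0.01+153.76) = sqrt(153.77) = 12.4004
theta = atan2(12.4, 0.1) = 89.5379 degrees

r = 12.4004, theta = 89.5379 degrees


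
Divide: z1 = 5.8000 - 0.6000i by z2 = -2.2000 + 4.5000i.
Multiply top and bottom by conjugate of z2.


Conjugate of z2 = -2.2000 - 4.5000i
Numerator: (5.8000 - 0.6000i)(-2.2000 - 4.5000i) = -15.4600 - 24.7800i
Denominator: (-2.2)^2 + 4.5^2 = 25.09
Result = (-15.4600 - 24.7800i)/25.09

-0.6162 - 0.9876i


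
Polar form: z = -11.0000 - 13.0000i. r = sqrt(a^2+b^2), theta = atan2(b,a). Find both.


r = sqrt(121+169) = sqrt(290) = 17.0294
theta = atan2(-13, -11) = -130.2364 degrees

r = 17.0294, theta = -130.2364 degrees


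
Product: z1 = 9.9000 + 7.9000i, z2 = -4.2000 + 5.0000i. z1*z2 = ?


Real = 9.9*(-4.2) - 7.9*5 = -41.58 - 39.5 = -81.08
Imag = 9.9*5 - (4.2)*7.9 = 49.5 - (33.18) = 16.32

-81.0800 + 16.3200i


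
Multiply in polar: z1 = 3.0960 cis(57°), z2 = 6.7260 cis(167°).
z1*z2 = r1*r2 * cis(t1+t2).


r = 3.0960 * 6.7260 = 20.8237
theta = 57° + 167° = 224° = 224° (mod 360)

20.8237 cis(224°)


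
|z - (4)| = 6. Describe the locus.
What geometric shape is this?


|z - z0| = r is a circle with center z0 and radius r.
Center = (4, 0), radius = 6

Circle with center (4, 0) and radius 6


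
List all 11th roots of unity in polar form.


The 11th roots of unity are cis(360k/11°) for k=0..10
Angle step = 360/11 = 32.7273°
Primitive root: cis(32.7273°)
Primitive root = 0.8413 + 0.5406i

11 roots at angles: 0°, 32.7273°, 65.4545°, 98.1818°, 130.9091°, 163.6364°, 196.3636°, 229.0909°, 261.8182°, 294.5455°, 327.2727°


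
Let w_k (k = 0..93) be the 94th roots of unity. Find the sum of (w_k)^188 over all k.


The roots are w_k = w^k with w = e^(2*pi*i/94), and (w^k)^188 = (w^188)^k.
So S = 1 + u + u^2 + ... + u^(93) with u = w^188.
188 = 2*94 + 0, so 188 is a multiple of 94 and u = (w^94)^2 = 1.
Every one of the 94 terms equals 1: S = 94

S = 94


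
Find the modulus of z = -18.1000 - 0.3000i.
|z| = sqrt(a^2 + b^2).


|z| = sqrt((-18.1)^2 + (-0.3)^2) = sqrt(327.61 + 0.09) = sqrt(327.7) = 18.1025

|z| = 18.1025


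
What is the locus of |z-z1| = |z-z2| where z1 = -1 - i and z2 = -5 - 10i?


Equal distances means the locus is the perpendicular bisector of z1 and z2.
Midpoint = ((-1+(-5))/2, (-1+(-10))/2) = (-3.0000, -5.5000)

Perpendicular bisector through (-3.0000, -5.5000)


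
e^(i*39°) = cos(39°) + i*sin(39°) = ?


cos(39°) = 0.7771
sin(39°) = 0.6293

e^(i*39°) = 0.7771 + 0.6293i


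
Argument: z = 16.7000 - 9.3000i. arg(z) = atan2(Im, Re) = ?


Re = 16.7, Im = -9.3
arg = atan2(-9.3, 16.7) = -29.1128 degrees

arg(z) = -29.1128 degrees


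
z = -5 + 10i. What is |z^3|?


|z| = sqrt(25+100) = sqrt(125) = 11.1803
|z^3| = |z|^3 = (sqrt(125))^3 = 125*sqrt(125)

|z^3| = 125*sqrt(125) ≈ 1397.5425


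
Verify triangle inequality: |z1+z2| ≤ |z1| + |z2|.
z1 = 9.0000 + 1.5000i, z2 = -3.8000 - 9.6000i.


|z1| = sqrt(9^2 + 1.5^2) = sqrt(83.25) = 9.1241
|z2| = sqrt((-3.8)^2 + (-9.6)^2) = sqrt(106.6) = 10.3247
z1+z2 = 5.2000 - 8.1000i
|z1+z2| = sqrt(92.65) = 9.6255
|z1|+|z2| = 9.1241 + 10.3247 = 19.4488

|z1+z2| = 9.6255 ≤ |z1|+|z2| = 19.4488 (verified)


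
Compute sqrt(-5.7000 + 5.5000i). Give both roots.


|z| = sqrt(32.49+30.25) = 7.9209
sqrt((|z|+a)/2) = sqrt((7.9209+(-5.7))/2) = sqrt(1.1104) = 1.0538
sqrt((|z|-a)/2) = sqrt((7.9209-(-5.7))/2) = sqrt(6.8104) = 2.6097

±(1.0538 + 2.6097i) i.e. 1.0538 + 2.6097i and -1.0538 - 2.6097i


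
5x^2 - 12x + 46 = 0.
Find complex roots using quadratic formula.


disc = (-12)^2 - 4*5*46 = 144 - 920 = -776
sqrt(|disc|) = sqrt(776) = 27.8568
Real part = 12/(2*5) = 1.2000
Imag part = 27.8568/(2*5) = 2.7857

1.2000 ± 2.7857i


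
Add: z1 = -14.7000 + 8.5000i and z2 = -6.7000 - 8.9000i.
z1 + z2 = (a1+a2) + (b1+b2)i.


Real: -14.7 - 6.7 = -21.4
Imag: 8.5 - 8.9 = -0.4

-21.4000 - 0.4000i


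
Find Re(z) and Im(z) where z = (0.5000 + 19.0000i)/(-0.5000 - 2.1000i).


Multiply by conjugate: (0.5000 + 19.0000i)(-0.5000 + 2.1000i) / ((-0.5)^2 + (-2.1)^2)
Numerator real = 0.5*(-0.5) + 19*(-2.1) = -40.15
Numerator imag = 19*(-0.5) - 0.5*(-2.1) = -8.45
Denominator = 4.66
Re(z) = -40.15/4.66 = -8.6159
Im(z) = -8.45/4.66 = -1.8133

Re(z) = -8.6159, Im(z) = -1.8133


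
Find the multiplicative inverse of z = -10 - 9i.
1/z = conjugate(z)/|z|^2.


|z|^2 = 100+81 = 181
1/z = (-10 + 9i)/181

1/z = -0.0552 + 0.0497i


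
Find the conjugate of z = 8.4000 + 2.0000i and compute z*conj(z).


z_bar = 8.4000 - 2.0000i
z*z_bar = 8.4^2 + 2^2 = 70.56 + 4 = 74.56

z_bar = 8.4000 - 2.0000i, z*z_bar = 74.56


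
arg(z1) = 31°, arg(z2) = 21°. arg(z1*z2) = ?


arg(z1*z2) = 31° + 21° = 52°
Normalized to (-180°, 180°]: 52°

52°


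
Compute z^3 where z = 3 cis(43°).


r^3 = 3^3 = 27
n*theta = 3*43° = 129° = 129° (mod 360)
a = 27*cos(129°) = -16.9917
b = 27*sin(129°) = 20.9829

27 cis(129°) = -16.9917 + 20.9829i


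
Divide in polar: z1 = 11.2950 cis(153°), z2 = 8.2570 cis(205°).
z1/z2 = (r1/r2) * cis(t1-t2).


r = 11.2950 / 8.2570 = 1.3679
theta = 153° - 205° = -52° = 308° (mod 360)

1.3679 cis(308°)


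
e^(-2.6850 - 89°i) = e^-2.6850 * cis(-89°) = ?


e^-2.6850 = 0.0682
cos(-89°) = 0.0175
sin(-89°) = -0.9998
Real = 0.0682*0.0175 = 0.0012
Imag = 0.0682*(-0.9998) = -0.0682

0.0012 - 0.0682i


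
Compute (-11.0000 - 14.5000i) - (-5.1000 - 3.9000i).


Real: -11 + 5.1 = -5.9
Imag: -14.5 + 3.9 = -10.6

-5.9000 - 10.6000i


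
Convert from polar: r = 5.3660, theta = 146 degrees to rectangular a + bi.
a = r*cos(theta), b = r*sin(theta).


a = 5.3660*cos(146°) = 5.3660*(-0.82904) = -4.4486
b = 5.3660*sin(146°) = 5.3660*0.55919 = 3.0006

-4.4486 + 3.0006i


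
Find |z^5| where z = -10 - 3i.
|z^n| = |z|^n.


|z| = sqrt(100+9) = sqrt(109) = 10.4403
|z^5| = |z|^5 = (sqrt(109))^5 = 109^2 * sqrt(109) = 11881*sqrt(109)

|z^5| = 11881*sqrt(109) ≈ 124041.2816


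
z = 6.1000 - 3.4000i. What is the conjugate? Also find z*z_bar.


z_bar = 6.1000 + 3.4000i
z*z_bar = 6.1^2 + (-3.4)^2 = 37.21 + 11.56 = 48.77

z_bar = 6.1000 + 3.4000i, z*z_bar = 48.77


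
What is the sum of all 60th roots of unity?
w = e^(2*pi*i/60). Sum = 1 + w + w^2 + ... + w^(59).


The sum of all 60th roots of unity is 0.
Geometric series: (1 - w^60)/(1 - w) = (1-1)/(1-w) = 0 since w^60 = 1, w ≠ 1.
Alternatively: coefficient of z^59 in z^60 - 1 is 0.

0


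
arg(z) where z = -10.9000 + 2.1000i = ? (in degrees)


Re = -10.9, Im = 2.1
arg = atan2(2.1, -10.9) = 169.0950 degrees

arg(z) = 169.0950 degrees


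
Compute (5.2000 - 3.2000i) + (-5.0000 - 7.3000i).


Real: 5.2 - 5 = 0.2
Imag: -3.2 - 7.3 = -10.5

0.2000 - 10.5000i


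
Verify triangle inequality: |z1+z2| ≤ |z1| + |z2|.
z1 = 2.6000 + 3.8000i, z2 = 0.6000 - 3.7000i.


|z1| = sqrt(2.6^2 + 3.8^2) = sqrt(21.2) = 4.6043
|z2| = sqrt(0.6^2 + (-3.7)^2) = sqrt(14.05) = 3.7483
z1+z2 = 3.2000 + 0.1000i
|z1+z2| = sqrt(10.25) = 3.2016
|z1|+|z2| = 4.6043 + 3.7483 = 8.3526

|z1+z2| = 3.2016 ≤ |z1|+|z2| = 8.3526 (verified)


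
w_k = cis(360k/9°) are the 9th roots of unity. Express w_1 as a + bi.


Angle = 360*1/9 = 40°
a = cos(40°) = 0.7660
b = sin(40°) = 0.6428

0.7660 + 0.6428i


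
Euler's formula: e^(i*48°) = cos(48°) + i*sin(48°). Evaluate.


cos(48°) = 0.6691
sin(48°) = 0.7431

e^(i*48°) = 0.6691 + 0.7431i


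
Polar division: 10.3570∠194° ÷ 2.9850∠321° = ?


r = 10.3570 / 2.9850 = 3.4697
theta = 194° - 321° = -127° = 233° (mod 360)

3.4697 cis(233°)


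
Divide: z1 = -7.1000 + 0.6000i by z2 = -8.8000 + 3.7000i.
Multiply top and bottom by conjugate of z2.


Conjugate of z2 = -8.8000 - 3.7000i
Numerator: (-7.1000 + 0.6000i)(-8.8000 - 3.7000i) = 64.7000 + 20.9900i
Denominator: (-8.8)^2 + 3.7^2 = 91.13
Result = (64.7000 + 20.9900i)/91.13

0.7100 + 0.2303i


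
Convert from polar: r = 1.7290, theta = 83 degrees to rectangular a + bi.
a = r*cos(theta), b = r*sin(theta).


a = 1.7290*cos(83°) = 1.7290*0.12187 = 0.2107
b = 1.7290*sin(83°) = 1.7290*0.99255 = 1.7161

0.2107 + 1.7161i


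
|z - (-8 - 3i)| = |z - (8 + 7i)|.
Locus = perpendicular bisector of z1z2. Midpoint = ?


Equal distances means the locus is the perpendicular bisector of z1 and z2.
Midpoint = ((-8+8)/2, (-3+7)/2) = (0, 2.0000)

Perpendicular bisector through (0, 2.0000)


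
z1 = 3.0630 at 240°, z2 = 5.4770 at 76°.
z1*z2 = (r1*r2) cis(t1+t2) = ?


r = 3.0630 * 5.4770 = 16.7761
theta = 240° + 76° = 316° = 316° (mod 360)

16.7761 cis(316°)


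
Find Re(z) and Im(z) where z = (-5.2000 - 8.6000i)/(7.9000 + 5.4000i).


Multiply by conjugate: (-5.2000 - 8.6000i)(7.9000 - 5.4000i) / (7.9^2 + 5.4^2)
Numerator real = -5.2*7.9 - (8.6)*5.4 = -87.52
Numerator imag = -8.6*7.9 - (-5.2)*5.4 = -39.86
Denominator = 91.57
Re(z) = -87.52/91.57 = -0.9558
Im(z) = -39.86/91.57 = -0.4353

Re(z) = -0.9558, Im(z) = -0.4353


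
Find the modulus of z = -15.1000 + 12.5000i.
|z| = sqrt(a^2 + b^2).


|z| = sqrt((-15.1)^2 + 12.5^2) = sqrt(228.01 + 156.25) = sqrt(384.26) = 19.6026

|z| = 19.6026


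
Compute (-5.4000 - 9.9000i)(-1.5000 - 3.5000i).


Real = -5.4*(-1.5) - (-9.9)*(-3.5) = 8.1 - 34.65 = -26.55
Imag = -5.4*(-3.5) - (1.5)*(-9.9) = 18.9 + 14.85 = 33.75

-26.5500 + 33.7500i


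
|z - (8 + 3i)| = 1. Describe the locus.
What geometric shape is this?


|z - z0| = r is a circle with center z0 and radius r.
Center = (8, 3), radius = 1

Circle with center (8, 3) and radius 1


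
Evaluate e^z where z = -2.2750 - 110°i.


e^-2.2750 = 0.1028
cos(-110°) = -0.342
sin(-110°) = -0.9397
Real = 0.1028*(-0.342) = -0.0352
Imag = 0.1028*(-0.9397) = -0.0966

-0.0352 - 0.0966i


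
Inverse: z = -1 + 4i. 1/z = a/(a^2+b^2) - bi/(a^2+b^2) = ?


|z|^2 = 1+16 = 17
1/z = (-1 - 4i)/17

1/z = -0.0588 - 0.2353i


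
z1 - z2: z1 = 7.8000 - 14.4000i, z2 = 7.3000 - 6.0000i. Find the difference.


Real: 7.8 - 7.3 = 0.5
Imag: -14.4 + 6 = -8.4

0.5000 - 8.4000i


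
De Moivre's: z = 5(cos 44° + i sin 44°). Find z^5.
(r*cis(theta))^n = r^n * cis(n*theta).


r^5 = 5^5 = 3125
n*theta = 5*44° = 220° = 220° (mod 360)
a = 3125*cos(220°) = -2393.8889
b = 3125*sin(220°) = -2008.7113

3125 cis(220°) = -2393.8889 - 2008.7113i


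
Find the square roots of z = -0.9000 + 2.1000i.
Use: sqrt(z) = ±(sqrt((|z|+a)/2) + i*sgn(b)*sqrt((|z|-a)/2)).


|z| = sqrt(0.81+4.41) = 2.2847
sqrt((|z|+a)/2) = sqrt((2.2847+(-0.9))/2) = sqrt(0.6924) = 0.8321
sqrt((|z|-a)/2) = sqrt((2.2847-(-0.9))/2) = sqrt(1.5924) = 1.2619

±(0.8321 + 1.2619i) i.e. 0.8321 + 1.2619i and -0.8321 - 1.2619i


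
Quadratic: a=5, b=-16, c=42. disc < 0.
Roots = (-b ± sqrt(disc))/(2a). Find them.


disc = (-16)^2 - 4*5*42 = 256 - 840 = -584
sqrt(|disc|) = sqrt(584) = 24.1661
Real part = 16/(2*5) = 1.6000
Imag part = 24.1661/(2*5) = 2.4166

1.6000 ± 2.4166i


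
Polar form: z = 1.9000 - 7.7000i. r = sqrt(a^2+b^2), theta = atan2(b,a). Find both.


r = sqrt(3.61+59.29) = sqrt(62.9) = 7.9310
theta = atan2(-7.7, 1.9) = -76.1390 degrees

r = 7.9310, theta = -76.1390 degrees


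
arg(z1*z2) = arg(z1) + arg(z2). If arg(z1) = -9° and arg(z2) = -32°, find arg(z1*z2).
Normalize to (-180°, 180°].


arg(z1*z2) = -9° - 32° = -41°
Normalized to (-180°, 180°]: -41°

-41°


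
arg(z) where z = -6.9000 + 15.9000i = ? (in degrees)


Re = -6.9, Im = 15.9
arg = atan2(15.9, -6.9) = 113.4590 degrees

arg(z) = 113.4590 degrees


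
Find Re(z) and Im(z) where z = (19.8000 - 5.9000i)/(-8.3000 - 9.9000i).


Multiply by conjugate: (19.8000 - 5.9000i)(-8.3000 + 9.9000i) / ((-8.3)^2 + (-9.9)^2)
Numerator real = 19.8*(-8.3) - (5.9)*(-9.9) = -105.93
Numerator imag = -5.9*(-8.3) - 19.8*(-9.9) = 244.99
Denominator = 166.9
Re(z) = -105.93/166.9 = -0.6347
Im(z) = 244.99/166.9 = 1.4679

Re(z) = -0.6347, Im(z) = 1.4679


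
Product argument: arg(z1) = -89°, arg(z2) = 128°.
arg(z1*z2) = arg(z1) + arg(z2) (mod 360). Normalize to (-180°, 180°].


arg(z1*z2) = -89° + 128° = 39°
Normalized to (-180°, 180°]: 39°

39°


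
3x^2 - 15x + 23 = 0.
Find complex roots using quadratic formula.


disc = (-15)^2 - 4*3*23 = 225 - 276 = -51
sqrt(|disc|) = sqrt(51) = 7.1414
Real part = 15/(2*3) = 2.5000
Imag part = 7.1414/(2*3) = 1.1902

2.5000 ± 1.1902i


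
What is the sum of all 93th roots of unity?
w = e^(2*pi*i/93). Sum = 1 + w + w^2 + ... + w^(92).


The sum of all 93th roots of unity is 0.
Geometric series: (1 - w^93)/(1 - w) = (1-1)/(1-w) = 0 since w^93 = 1, w ≠ 1.
Alternatively: coefficient of z^92 in z^93 - 1 is 0.

0


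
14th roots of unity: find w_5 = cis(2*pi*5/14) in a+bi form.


Angle = 360*5/14 = 128.5714°
a = cos(128.5714°) = -0.6235
b = sin(128.5714°) = 0.7818

-0.6235 + 0.7818i


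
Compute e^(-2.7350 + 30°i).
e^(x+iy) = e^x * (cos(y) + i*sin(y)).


e^-2.7350 = 0.06489
cos(30°) = 0.866
sin(30°) = 0.5
Real = 0.06489*0.866 = 0.0562
Imag = 0.06489*0.5 = 0.0324

0.0562 + 0.0324i


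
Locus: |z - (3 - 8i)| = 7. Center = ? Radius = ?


|z - z0| = r is a circle with center z0 and radius r.
Center = (3, -8), radius = 7

Circle with center (3, -8) and radius 7


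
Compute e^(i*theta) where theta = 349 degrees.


cos(349°) = 0.9816
sin(349°) = -0.1908

e^(i*349°) = 0.9816 - 0.1908i


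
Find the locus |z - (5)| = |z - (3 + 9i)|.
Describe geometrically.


Equal distances means the locus is the perpendicular bisector of z1 and z2.
Midpoint = ((5+3)/2, (0+9)/2) = (4.0000, 4.5000)

Perpendicular bisector through (4.0000, 4.5000)


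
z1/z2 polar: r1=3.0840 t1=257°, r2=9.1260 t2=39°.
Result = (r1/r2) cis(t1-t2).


r = 3.0840 / 9.1260 = 0.3379
theta = 257° - 39° = 218° = 218° (mod 360)

0.3379 cis(218°)


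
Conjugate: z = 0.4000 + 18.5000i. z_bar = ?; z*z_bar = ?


z_bar = 0.4000 - 18.5000i
z*z_bar = 0.4^2 + 18.5^2 = 0.16 + 342.25 = 342.41

z_bar = 0.4000 - 18.5000i, z*z_bar = 342.41


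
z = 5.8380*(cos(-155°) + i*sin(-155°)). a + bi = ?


a = 5.8380*cos(-155°) = 5.8380*(-0.9063) = -5.2910
b = 5.8380*sin(-155°) = 5.8380*(-0.422618) = -2.4672

-5.2910 - 2.4672i


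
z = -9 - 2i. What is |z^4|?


|z| = sqrt(81+4) = sqrt(85) = 9.2195
|z^4| = |z|^4 = (sqrt(85))^4 = 85^2 = 7225

|z^4| = 7225


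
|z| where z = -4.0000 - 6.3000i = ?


|z| = sqrt((-4)^2 + (-6.3)^2) = sqrt(16 + 39.69) = sqrt(55.69) = 7.4626

|z| = 7.4626


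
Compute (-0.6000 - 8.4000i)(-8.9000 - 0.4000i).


Real = -0.6*(-8.9) - (-8.4)*(-0.4) = 5.34 - 3.36 = 1.98
Imag = -0.6*(-0.4) - (8.9)*(-8.4) = 0.24 + 74.76 = 75

1.9800 + 75.0000i


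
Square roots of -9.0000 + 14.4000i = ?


|z| = sqrt(81+207.36) = 16.9812
sqrt((|z|+a)/2) = sqrt((16.9812+(-9))/2) = sqrt(3.9906) = 1.9976
sqrt((|z|-a)/2) = sqrt((16.9812-(-9))/2) = sqrt(12.9906) = 3.6042

±(1.9976 + 3.6042i) i.e. 1.9976 + 3.6042i and -1.9976 - 3.6042i


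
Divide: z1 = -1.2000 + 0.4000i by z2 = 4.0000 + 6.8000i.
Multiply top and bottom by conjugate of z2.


Conjugate of z2 = 4.0000 - 6.8000i
Numerator: (-1.2000 + 0.4000i)(4.0000 - 6.8000i) = -2.0800 + 9.7600i
Denominator: 4^2 + 6.8^2 = 62.24
Result = (-2.0800 + 9.7600i)/62.24

-0.0334 + 0.1568i


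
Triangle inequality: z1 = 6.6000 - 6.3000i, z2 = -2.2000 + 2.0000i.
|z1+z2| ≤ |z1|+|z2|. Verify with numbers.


|z1| = sqrt(6.6^2 + (-6.3)^2) = sqrt(83.25) = 9.1241
|z2| = sqrt((-2.2)^2 + 2^2) = sqrt(8.84) = 2.9732
z1+z2 = 4.4000 - 4.3000i
|z1+z2| = sqrt(37.85) = 6.1522
|z1|+|z2| = 9.1241 + 2.9732 = 12.0973

|z1+z2| = 6.1522 ≤ |z1|+|z2| = 12.0973 (verified)


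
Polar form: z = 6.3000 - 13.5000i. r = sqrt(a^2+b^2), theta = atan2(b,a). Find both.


r = sqrt(39.69+182.25) = sqrt(221.94) = 14.8977
theta = atan2(-13.5, 6.3) = -64.9831 degrees

r = 14.8977, theta = -64.9831 degrees


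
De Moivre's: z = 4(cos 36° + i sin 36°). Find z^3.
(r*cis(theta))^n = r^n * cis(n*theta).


r^3 = 4^3 = 64
n*theta = 3*36° = 108° = 108° (mod 360)
a = 64*cos(108°) = -19.7771
b = 64*sin(108°) = 60.8676

64 cis(108°) = -19.7771 + 60.8676i


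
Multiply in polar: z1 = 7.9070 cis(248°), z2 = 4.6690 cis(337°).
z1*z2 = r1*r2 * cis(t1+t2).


r = 7.9070 * 4.6690 = 36.9178
theta = 248° + 337° = 585° = 225° (mod 360)

36.9178 cis(225°)


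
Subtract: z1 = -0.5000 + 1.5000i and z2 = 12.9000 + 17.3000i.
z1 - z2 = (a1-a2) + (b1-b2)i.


Real: -0.5 - 12.9 = -13.4
Imag: 1.5 - 17.3 = -15.8

-13.4000 - 15.8000i


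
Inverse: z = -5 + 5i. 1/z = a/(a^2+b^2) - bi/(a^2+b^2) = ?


|z|^2 = 25+25 = 50
1/z = (-5 - 5i)/50

1/z = -0.1000 - 0.1000i


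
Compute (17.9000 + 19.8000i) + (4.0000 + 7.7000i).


Real: 17.9 + 4 = 21.9
Imag: 19.8 + 7.7 = 27.5

21.9000 + 27.5000i


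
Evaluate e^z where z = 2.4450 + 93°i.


e^2.4450 = 11.5305
cos(93°) = -0.05234
sin(93°) = 0.99863
Real = 11.5305*(-0.05234) = -0.6035
Imag = 11.5305*0.99863 = 11.5147

-0.6035 + 11.5147i


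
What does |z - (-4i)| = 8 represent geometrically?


|z - z0| = r is a circle with center z0 and radius r.
Center = (0, -4), radius = 8

Circle with center (0, -4) and radius 8


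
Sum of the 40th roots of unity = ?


The sum of all 40th roots of unity is 0.
Geometric series: (1 - w^40)/(1 - w) = (1-1)/(1-w) = 0 since w^40 = 1, w ≠ 1.
Alternatively: coefficient of z^39 in z^40 - 1 is 0.

0


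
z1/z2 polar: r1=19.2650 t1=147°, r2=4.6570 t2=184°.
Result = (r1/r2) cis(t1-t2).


r = 19.2650 / 4.6570 = 4.1368
theta = 147° - 184° = -37° = 323° (mod 360)

4.1368 cis(323°)


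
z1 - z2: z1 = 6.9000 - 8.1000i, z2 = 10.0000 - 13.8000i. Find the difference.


Real: 6.9 - 10 = -3.1
Imag: -8.1 + 13.8 = 5.7

-3.1000 + 5.7000i


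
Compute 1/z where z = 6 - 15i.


|z|^2 = 36+225 = 261
1/z = (6 + 15i)/261

1/z = 0.0230 + 0.0575i


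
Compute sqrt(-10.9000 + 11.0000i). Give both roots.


|z| = sqrt(118.81+121) = 15.4858
sqrt((|z|+a)/2) = sqrt((15.4858+(-10.9))/2) = sqrt(2.2929) = 1.5142
sqrt((|z|-a)/2) = sqrt((15.4858-(-10.9))/2) = sqrt(13.1929) = 3.6322

±(1.5142 + 3.6322i) i.e. 1.5142 + 3.6322i and -1.5142 - 3.6322i


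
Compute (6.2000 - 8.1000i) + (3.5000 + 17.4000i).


Real: 6.2 + 3.5 = 9.7
Imag: -8.1 + 17.4 = 9.3

9.7000 + 9.3000i


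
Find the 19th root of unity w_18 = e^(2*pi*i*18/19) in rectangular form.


Angle = 360*18/19 = 341.0526°
a = cos(341.0526°) = 0.9458
b = sin(341.0526°) = -0.3247

0.9458 - 0.3247i


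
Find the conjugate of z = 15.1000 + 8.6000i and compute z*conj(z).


z_bar = 15.1000 - 8.6000i
z*z_bar = 15.1^2 + 8.6^2 = 228.01 + 73.96 = 301.97

z_bar = 15.1000 - 8.6000i, z*z_bar = 301.97


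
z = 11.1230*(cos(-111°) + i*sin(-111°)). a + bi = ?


a = 11.1230*cos(-111°) = 11.1230*(-0.35837) = -3.9861
b = 11.1230*sin(-111°) = 11.1230*(-0.93358) = -10.3842

-3.9861 - 10.3842i


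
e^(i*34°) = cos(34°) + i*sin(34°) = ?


cos(34°) = 0.8290
sin(34°) = 0.5592

e^(i*34°) = 0.8290 + 0.5592i


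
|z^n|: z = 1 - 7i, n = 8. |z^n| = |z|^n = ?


|z| = sqrt(1+49) = sqrt(50) = 7.0711
|z^8| = |z|^8 = (sqrt(50))^8 = 50^4 = 6250000

|z^8| = 6250000


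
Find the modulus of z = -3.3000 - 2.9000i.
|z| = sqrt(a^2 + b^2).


|z| = sqrt((-3.3)^2 + (-2.9)^2) = sqrt(10.89 + 8.41) = sqrt(19.3) = 4.3932

|z| = 4.3932


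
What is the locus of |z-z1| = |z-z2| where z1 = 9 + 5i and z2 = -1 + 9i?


Equal distances means the locus is the perpendicular bisector of z1 and z2.
Midpoint = ((9+(-1))/2, (5+9)/2) = (4.0000, 7.0000)

Perpendicular bisector through (4.0000, 7.0000)


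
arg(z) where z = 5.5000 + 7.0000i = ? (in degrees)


Re = 5.5, Im = 7
arg = atan2(7, 5.5) = 51.8428 degrees

arg(z) = 51.8428 degrees


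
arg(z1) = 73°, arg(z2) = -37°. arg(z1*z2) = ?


arg(z1*z2) = 73° - 37° = 36°
Normalized to (-180°, 180°]: 36°

36°


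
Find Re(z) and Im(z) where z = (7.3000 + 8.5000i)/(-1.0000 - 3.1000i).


Multiply by conjugate: (7.3000 + 8.5000i)(-1.0000 + 3.1000i) / ((-1)^2 + (-3.1)^2)
Numerator real = 7.3*(-1) + 8.5*(-3.1) = -33.65
Numerator imag = 8.5*(-1) - 7.3*(-3.1) = 14.13
Denominator = 10.61
Re(z) = -33.65/10.61 = -3.1715
Im(z) = 14.13/10.61 = 1.3318

Re(z) = -3.1715, Im(z) = 1.3318


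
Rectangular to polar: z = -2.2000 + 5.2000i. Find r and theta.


r = sqrt(4.84+27.04) = sqrt(31.88) = 5.6462
theta = atan2(5.2, -2.2) = 112.9321 degrees

r = 5.6462, theta = 112.9321 degrees


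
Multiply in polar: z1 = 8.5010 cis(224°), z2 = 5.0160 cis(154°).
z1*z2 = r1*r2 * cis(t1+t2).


r = 8.5010 * 5.0160 = 42.6410
theta = 224° + 154° = 378° = 18° (mod 360)

42.6410 cis(18°)
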